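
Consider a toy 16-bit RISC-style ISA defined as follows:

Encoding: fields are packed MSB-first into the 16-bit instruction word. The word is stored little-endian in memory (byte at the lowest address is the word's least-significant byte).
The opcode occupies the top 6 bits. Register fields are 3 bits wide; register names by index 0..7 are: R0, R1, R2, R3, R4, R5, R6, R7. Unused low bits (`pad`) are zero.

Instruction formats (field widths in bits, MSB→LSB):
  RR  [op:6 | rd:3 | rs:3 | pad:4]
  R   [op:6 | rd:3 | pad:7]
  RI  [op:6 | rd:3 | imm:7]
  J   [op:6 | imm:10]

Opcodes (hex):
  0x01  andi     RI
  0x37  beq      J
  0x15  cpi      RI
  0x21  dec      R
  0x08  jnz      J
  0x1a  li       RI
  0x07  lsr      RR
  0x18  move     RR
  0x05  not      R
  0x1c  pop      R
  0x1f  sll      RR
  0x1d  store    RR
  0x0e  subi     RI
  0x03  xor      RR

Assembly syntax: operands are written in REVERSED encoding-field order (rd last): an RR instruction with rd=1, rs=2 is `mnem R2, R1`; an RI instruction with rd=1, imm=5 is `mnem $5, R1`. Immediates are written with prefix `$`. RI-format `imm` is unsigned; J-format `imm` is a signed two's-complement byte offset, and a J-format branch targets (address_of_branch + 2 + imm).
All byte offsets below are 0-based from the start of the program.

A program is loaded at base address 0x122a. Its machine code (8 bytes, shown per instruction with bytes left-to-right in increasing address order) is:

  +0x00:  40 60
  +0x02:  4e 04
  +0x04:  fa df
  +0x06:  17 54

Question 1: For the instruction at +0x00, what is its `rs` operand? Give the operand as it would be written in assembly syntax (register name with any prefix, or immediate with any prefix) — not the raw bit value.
+0x00: 40 60 ⇒ word 0x6040 (little)
  op=0x6040>>10=0x18 ⇒ move (RR)
  [9:7] rd=0 = R0
  [6:4] rs=4 = R4

R4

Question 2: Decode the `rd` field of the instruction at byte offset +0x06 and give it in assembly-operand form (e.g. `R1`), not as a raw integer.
@+06  little-endian(17 54) = 0x5417
  op=0x5417>>10=0x15 ⇒ cpi (RI)
  [9:7] rd=0 = R0
  [6:0] imm=23 = $23

R0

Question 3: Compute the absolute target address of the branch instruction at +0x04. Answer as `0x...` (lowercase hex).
0x122a

off 0x04: read fa df as little → 0xdffa
  op=0xdffa>>10=0x37 ⇒ beq (J)
  imm: (w>>0)&0x3ff=0x3fa (s10→-6) → $-6
  target = base 0x122a + off 0x04 + 2 + imm -6 = 0x122a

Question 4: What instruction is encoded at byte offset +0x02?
andi $78, R0

off 0x02: read 4e 04 as little → 0x044e
  opcode bits[15:10]=0x1: andi/RI
  rd: (w>>7)&0x7=0x0 → R0
  imm: (w>>0)&0x7f=0x4e → $78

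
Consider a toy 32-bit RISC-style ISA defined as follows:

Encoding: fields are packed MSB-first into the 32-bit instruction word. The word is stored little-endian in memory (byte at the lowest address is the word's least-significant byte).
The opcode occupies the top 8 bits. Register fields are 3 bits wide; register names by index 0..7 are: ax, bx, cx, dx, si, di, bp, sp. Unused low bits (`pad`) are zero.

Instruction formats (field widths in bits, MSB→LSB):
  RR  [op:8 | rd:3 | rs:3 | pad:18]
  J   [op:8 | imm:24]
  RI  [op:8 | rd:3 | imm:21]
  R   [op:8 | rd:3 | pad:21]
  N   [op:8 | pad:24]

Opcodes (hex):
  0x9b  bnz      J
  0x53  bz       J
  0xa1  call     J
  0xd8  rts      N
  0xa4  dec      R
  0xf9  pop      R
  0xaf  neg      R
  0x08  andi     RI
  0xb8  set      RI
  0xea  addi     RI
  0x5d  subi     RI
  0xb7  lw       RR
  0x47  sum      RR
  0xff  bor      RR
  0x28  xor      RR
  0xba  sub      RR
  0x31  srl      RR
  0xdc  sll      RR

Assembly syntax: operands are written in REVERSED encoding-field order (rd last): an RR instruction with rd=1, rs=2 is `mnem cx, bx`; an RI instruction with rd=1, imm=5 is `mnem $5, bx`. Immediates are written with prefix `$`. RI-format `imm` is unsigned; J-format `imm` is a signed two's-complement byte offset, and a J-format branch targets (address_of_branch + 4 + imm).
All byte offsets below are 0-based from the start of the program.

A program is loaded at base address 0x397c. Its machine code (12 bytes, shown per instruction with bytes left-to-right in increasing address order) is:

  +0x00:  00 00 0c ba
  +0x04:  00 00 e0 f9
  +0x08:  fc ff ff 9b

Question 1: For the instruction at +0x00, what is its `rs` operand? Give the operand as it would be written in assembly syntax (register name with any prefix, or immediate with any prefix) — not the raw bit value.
+0x00: 00 00 0c ba ⇒ word 0xba0c0000 (little)
  top 8b → 0xba → sub [RR]
  rd: (w>>21)&0x7=0x0 → ax
  rs: (w>>18)&0x7=0x3 → dx

dx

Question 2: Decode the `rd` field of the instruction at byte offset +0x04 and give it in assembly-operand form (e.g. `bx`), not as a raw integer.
sp

@+04  little-endian(00 00 e0 f9) = 0xf9e00000
  top 8b → 0xf9 → pop [R]
  rd: (w>>21)&0x7=0x7 → sp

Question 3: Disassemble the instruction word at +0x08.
bnz $-4

+0x08: fc ff ff 9b ⇒ word 0x9bfffffc (little)
  op=0x9bfffffc>>24=0x9b ⇒ bnz (J)
  imm@[23:0]=0xfffffc (s24→-4) ⇒ $-4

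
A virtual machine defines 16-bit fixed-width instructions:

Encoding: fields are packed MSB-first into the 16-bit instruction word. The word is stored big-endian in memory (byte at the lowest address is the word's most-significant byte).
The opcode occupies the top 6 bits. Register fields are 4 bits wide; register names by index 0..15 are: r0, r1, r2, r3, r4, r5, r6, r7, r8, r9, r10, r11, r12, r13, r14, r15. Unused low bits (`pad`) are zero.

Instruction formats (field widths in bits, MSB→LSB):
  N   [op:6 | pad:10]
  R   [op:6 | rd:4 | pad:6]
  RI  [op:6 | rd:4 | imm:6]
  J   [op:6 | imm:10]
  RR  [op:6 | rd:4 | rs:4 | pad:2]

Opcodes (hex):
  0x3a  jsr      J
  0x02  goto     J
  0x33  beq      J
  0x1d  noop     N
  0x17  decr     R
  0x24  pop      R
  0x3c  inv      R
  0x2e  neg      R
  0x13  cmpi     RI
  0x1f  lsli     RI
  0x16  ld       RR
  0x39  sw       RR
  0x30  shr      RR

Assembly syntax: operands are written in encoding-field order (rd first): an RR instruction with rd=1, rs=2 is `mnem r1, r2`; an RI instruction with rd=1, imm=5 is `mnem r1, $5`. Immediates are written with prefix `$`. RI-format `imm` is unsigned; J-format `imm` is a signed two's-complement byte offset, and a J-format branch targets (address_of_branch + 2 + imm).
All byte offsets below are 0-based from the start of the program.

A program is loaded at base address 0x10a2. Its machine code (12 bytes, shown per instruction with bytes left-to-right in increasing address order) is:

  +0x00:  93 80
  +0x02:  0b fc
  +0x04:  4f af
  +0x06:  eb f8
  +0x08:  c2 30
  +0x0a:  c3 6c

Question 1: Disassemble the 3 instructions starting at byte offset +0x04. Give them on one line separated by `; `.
cmpi r14, $47; jsr $-8; shr r8, r12

off 0x04: read 4f af as big → 0x4faf
  op=0x4faf>>10=0x13 ⇒ cmpi (RI)
  [9:6] rd=14 = r14
  [5:0] imm=47 = $47
off 0x06: read eb f8 as big → 0xebf8
  op=0xebf8>>10=0x3a ⇒ jsr (J)
  [9:0] imm=1016 (s10→-8) = $-8
off 0x08: read c2 30 as big → 0xc230
  op=0xc230>>10=0x30 ⇒ shr (RR)
  [9:6] rd=8 = r8
  [5:2] rs=12 = r12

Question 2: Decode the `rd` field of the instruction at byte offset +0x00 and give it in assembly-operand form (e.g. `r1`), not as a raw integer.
r14

@+00  big-endian(93 80) = 0x9380
  opcode bits[15:10]=0x24: pop/R
  [9:6] rd=14 = r14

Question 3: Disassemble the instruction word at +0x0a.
+0x0a: c3 6c ⇒ word 0xc36c (big)
  opcode bits[15:10]=0x30: shr/RR
  [9:6] rd=13 = r13
  [5:2] rs=11 = r11

shr r13, r11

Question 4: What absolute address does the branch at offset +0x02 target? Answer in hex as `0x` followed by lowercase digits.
off 0x02: read 0b fc as big → 0x0bfc
  opcode bits[15:10]=0x2: goto/J
  [9:0] imm=1020 (s10→-4) = $-4
  target = base 0x10a2 + off 0x02 + 2 + imm -4 = 0x10a2

0x10a2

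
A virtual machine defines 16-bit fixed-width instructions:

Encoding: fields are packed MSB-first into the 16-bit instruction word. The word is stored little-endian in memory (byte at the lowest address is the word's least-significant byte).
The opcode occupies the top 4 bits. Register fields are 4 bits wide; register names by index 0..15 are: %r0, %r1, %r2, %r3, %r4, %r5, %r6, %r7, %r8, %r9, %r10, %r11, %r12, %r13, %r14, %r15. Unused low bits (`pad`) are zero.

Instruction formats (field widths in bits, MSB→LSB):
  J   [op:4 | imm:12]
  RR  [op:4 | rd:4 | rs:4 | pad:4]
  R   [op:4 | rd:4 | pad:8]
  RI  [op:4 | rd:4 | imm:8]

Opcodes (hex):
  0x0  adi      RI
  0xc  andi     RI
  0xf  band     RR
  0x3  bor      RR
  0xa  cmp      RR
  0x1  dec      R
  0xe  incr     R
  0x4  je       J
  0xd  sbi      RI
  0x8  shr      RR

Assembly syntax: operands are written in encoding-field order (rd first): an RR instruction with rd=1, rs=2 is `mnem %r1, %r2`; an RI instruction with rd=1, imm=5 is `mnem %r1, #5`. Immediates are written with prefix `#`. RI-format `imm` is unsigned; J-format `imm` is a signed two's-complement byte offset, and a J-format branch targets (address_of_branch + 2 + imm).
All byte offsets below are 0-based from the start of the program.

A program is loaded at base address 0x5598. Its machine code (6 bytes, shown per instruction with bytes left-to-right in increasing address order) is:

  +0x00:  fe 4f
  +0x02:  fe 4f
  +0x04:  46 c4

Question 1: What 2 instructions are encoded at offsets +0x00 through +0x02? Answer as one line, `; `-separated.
je #-2; je #-2

off 0x00: read fe 4f as little → 0x4ffe
  top 4b → 0x4 → je [J]
  [11:0] imm=4094 (s12→-2) = #-2
off 0x02: read fe 4f as little → 0x4ffe
  top 4b → 0x4 → je [J]
  [11:0] imm=4094 (s12→-2) = #-2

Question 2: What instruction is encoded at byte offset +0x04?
@+04  little-endian(46 c4) = 0xc446
  op=0xc446>>12=0xc ⇒ andi (RI)
  [11:8] rd=4 = %r4
  [7:0] imm=70 = #70

andi %r4, #70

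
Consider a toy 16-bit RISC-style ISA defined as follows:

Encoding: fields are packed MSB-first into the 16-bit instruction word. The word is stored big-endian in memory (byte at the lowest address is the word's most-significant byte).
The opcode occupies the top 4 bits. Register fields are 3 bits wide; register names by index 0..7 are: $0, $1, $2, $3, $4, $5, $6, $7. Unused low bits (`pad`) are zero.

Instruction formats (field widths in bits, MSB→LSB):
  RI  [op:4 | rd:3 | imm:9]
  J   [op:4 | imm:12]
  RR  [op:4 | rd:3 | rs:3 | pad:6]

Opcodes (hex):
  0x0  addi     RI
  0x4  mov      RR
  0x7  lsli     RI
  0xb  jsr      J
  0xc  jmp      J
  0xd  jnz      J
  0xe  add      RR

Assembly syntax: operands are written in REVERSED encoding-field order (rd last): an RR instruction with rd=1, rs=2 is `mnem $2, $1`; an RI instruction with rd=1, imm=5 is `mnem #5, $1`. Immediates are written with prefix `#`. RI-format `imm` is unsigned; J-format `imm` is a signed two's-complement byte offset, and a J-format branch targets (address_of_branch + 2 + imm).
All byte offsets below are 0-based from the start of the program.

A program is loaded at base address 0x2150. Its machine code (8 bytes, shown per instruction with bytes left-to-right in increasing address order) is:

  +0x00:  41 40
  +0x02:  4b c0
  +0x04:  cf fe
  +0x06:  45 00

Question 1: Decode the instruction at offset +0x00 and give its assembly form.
mov $5, $0

[00] 41 40 → 0x4140
  opcode bits[15:12]=0x4: mov/RR
  rd@[11:9]=0x0 ⇒ $0
  rs@[8:6]=0x5 ⇒ $5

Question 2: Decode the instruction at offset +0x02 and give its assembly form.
off 0x02: read 4b c0 as big → 0x4bc0
  top 4b → 0x4 → mov [RR]
  [11:9] rd=5 = $5
  [8:6] rs=7 = $7

mov $7, $5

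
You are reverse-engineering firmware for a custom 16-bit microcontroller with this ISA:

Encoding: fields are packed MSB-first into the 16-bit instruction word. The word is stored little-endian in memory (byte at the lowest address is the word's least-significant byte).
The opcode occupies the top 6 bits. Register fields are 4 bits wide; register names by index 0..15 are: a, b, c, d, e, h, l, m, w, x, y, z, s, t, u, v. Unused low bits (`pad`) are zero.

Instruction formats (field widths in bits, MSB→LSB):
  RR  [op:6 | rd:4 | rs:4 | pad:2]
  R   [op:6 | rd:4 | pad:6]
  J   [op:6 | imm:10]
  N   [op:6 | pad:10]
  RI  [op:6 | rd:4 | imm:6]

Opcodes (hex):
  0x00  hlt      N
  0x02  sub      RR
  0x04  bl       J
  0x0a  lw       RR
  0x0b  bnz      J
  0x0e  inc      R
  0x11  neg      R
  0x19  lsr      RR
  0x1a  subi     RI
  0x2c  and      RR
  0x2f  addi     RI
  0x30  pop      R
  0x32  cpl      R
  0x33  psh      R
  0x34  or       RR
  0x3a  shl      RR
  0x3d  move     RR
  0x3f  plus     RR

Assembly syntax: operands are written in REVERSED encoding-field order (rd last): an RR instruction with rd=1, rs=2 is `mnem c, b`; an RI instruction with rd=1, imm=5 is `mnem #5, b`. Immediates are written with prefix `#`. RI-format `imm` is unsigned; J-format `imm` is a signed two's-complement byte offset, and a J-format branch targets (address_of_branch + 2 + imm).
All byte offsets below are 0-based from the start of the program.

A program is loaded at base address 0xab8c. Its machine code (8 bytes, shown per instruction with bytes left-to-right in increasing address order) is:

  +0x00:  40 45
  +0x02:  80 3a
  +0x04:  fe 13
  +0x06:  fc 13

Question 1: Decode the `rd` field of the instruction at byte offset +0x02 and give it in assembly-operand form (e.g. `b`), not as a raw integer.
off 0x02: read 80 3a as little → 0x3a80
  op=0x3a80>>10=0xe ⇒ inc (R)
  [9:6] rd=10 = y

y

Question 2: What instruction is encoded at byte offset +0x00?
off 0x00: read 40 45 as little → 0x4540
  opcode bits[15:10]=0x11: neg/R
  [9:6] rd=5 = h

neg h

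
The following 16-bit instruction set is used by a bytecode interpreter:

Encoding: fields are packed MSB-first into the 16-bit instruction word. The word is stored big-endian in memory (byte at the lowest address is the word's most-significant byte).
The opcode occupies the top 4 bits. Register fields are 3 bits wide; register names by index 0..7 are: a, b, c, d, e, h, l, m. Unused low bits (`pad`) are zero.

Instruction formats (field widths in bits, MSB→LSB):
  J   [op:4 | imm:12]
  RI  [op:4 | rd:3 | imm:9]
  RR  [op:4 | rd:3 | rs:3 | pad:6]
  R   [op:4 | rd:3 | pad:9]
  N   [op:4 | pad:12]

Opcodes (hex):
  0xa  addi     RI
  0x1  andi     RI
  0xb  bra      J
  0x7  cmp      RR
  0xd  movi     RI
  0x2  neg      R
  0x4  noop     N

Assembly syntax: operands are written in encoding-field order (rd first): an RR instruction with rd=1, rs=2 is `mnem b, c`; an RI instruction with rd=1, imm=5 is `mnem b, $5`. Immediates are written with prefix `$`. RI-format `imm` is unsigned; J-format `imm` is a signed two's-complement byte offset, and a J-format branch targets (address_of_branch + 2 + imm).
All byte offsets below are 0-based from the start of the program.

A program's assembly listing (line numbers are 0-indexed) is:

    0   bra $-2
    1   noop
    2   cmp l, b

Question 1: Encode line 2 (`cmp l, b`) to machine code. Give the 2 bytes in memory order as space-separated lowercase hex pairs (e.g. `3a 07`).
2. cmp fields op=0x7:4|rd=6:3|rs=1:3|pad=0:6 → word 7c40h → 7c 40

7c 40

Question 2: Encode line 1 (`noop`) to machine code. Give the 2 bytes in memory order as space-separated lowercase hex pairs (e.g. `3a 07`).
40 00

line 1 (noop): pack op=0x4:4|pad=0:12 = 0x4000; big→ 40 00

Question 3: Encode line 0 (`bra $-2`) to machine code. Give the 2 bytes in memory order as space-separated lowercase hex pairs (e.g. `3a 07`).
bf fe

0. bra fields op=0xb:4|imm=-2:12 → word bffeh → bf fe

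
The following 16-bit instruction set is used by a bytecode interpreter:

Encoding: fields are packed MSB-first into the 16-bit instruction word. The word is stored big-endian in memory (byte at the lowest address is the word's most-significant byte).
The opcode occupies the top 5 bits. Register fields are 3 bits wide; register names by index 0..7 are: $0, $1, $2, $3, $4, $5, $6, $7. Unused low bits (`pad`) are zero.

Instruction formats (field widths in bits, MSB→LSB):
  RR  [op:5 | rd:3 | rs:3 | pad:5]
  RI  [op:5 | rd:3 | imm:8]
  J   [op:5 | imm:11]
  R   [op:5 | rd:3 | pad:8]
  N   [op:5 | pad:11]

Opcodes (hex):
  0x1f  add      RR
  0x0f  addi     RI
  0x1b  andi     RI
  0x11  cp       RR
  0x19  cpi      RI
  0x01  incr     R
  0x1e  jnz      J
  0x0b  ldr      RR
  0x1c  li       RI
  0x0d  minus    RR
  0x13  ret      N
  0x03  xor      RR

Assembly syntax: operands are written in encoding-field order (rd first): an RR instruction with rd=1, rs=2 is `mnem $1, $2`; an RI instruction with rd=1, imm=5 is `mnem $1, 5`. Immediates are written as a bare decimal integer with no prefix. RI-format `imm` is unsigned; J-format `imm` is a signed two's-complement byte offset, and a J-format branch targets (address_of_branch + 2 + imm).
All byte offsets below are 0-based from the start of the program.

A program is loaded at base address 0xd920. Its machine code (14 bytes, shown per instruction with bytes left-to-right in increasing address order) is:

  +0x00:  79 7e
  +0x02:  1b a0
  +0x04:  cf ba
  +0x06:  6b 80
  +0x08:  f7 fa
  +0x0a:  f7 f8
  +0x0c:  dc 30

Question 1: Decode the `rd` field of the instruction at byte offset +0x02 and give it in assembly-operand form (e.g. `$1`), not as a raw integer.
off 0x02: read 1b a0 as big → 0x1ba0
  top 5b → 0x3 → xor [RR]
  rd: (w>>8)&0x7=0x3 → $3
  rs: (w>>5)&0x7=0x5 → $5

$3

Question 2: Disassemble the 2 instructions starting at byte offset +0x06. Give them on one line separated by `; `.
minus $3, $4; jnz -6

+0x06: 6b 80 ⇒ word 0x6b80 (big)
  op=0x6b80>>11=0xd ⇒ minus (RR)
  [10:8] rd=3 = $3
  [7:5] rs=4 = $4
+0x08: f7 fa ⇒ word 0xf7fa (big)
  op=0xf7fa>>11=0x1e ⇒ jnz (J)
  [10:0] imm=2042 (s11→-6) = -6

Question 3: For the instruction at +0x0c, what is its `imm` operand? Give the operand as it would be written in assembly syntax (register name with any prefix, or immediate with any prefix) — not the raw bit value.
[0c] dc 30 → 0xdc30
  opcode bits[15:11]=0x1b: andi/RI
  rd: (w>>8)&0x7=0x4 → $4
  imm: (w>>0)&0xff=0x30 → 48

48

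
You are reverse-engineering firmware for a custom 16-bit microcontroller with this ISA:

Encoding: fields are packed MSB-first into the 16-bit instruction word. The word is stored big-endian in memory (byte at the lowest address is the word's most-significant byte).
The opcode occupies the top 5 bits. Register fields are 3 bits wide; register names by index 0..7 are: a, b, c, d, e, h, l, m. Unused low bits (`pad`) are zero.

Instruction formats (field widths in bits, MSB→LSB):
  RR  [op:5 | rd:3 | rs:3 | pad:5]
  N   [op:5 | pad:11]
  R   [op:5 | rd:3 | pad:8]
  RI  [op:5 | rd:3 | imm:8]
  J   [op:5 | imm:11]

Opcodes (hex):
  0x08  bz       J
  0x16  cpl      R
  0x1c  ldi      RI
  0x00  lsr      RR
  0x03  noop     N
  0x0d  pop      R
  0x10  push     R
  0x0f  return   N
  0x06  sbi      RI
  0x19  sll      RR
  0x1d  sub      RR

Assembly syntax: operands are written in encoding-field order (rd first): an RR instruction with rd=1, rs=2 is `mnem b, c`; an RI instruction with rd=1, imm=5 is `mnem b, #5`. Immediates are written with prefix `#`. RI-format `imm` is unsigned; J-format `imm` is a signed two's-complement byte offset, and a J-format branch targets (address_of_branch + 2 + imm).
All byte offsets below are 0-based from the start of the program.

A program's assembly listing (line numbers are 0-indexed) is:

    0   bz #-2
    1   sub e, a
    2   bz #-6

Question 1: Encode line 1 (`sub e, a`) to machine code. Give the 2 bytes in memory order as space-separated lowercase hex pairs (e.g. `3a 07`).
ec 00

1. sub fields op=0x1d:5|rd=4:3|rs=0:3|pad=0:5 → word ec00h → ec 00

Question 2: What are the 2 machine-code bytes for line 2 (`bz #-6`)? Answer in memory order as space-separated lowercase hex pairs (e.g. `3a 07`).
2. bz fields op=0x8:5|imm=-6:11 → word 47fah → 47 fa

47 fa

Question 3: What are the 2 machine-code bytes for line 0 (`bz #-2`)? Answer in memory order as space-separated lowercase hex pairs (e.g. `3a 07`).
47 fe

0. bz fields op=0x8:5|imm=-2:11 → word 47feh → 47 fe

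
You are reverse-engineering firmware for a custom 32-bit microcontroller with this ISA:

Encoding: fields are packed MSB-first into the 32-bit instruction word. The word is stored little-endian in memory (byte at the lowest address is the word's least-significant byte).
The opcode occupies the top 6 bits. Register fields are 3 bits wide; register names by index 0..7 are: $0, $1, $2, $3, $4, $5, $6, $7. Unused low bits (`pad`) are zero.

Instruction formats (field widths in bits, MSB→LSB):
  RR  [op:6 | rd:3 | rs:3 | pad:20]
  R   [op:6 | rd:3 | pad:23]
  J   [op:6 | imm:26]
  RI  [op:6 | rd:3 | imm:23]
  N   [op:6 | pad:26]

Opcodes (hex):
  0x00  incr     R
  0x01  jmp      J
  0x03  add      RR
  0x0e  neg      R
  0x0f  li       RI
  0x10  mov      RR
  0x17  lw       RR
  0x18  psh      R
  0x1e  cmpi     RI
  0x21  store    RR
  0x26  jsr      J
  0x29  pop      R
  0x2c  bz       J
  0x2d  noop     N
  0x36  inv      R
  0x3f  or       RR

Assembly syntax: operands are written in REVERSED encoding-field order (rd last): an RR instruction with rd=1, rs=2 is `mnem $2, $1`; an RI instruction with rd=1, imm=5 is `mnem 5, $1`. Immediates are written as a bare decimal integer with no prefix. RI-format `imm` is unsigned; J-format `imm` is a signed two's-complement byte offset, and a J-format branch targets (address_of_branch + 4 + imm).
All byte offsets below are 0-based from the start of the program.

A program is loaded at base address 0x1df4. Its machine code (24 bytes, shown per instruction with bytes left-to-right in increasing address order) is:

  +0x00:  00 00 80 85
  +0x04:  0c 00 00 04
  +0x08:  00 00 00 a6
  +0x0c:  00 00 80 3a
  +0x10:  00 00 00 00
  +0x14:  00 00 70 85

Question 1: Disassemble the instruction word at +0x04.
+0x04: 0c 00 00 04 ⇒ word 0x0400000c (little)
  opcode bits[31:26]=0x1: jmp/J
  imm: (w>>0)&0x3ffffff=0xc → 12

jmp 12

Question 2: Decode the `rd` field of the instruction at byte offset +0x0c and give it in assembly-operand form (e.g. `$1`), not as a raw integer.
$5

+0x0c: 00 00 80 3a ⇒ word 0x3a800000 (little)
  opcode bits[31:26]=0xe: neg/R
  rd: (w>>23)&0x7=0x5 → $5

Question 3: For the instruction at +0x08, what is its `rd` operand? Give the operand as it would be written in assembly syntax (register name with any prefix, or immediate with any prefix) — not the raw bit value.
$4

[08] 00 00 00 a6 → 0xa6000000
  top 6b → 0x29 → pop [R]
  rd: (w>>23)&0x7=0x4 → $4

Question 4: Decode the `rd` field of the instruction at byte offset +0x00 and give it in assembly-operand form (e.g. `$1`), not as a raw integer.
@+00  little-endian(00 00 80 85) = 0x85800000
  opcode bits[31:26]=0x21: store/RR
  rd@[25:23]=0x3 ⇒ $3
  rs@[22:20]=0x0 ⇒ $0

$3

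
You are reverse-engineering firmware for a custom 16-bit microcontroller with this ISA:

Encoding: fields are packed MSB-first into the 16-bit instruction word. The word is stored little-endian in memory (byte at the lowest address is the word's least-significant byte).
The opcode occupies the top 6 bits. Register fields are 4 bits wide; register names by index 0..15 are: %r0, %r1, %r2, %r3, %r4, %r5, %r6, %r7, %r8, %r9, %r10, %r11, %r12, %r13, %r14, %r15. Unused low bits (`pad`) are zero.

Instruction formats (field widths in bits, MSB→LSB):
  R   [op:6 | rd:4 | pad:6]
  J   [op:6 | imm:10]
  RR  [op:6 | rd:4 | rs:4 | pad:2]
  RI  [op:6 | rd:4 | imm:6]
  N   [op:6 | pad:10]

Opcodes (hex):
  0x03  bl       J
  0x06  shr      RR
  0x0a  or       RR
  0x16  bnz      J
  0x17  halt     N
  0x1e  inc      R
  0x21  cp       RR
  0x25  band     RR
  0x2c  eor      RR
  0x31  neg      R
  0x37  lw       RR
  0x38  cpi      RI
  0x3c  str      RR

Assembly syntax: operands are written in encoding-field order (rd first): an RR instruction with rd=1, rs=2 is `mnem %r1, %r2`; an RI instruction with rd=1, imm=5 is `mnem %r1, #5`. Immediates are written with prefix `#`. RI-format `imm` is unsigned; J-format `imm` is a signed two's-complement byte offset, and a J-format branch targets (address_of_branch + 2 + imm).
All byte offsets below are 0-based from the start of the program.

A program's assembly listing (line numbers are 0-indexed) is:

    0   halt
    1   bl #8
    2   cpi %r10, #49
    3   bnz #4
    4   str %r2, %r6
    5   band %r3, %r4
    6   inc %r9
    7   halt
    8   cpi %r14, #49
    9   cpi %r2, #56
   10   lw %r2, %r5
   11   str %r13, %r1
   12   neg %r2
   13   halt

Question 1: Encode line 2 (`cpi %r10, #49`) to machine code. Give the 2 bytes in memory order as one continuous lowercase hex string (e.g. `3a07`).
b1e2

2. cpi fields op=0x38:6|rd=10:4|imm=49:6 → word e2b1h → b1 e2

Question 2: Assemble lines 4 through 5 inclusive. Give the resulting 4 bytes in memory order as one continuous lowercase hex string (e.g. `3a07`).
98f0d094

L4: str op=0x3c:6|rd=2:4|rs=6:4|pad=0:2 ⇒ 0xf098 ⇒ little 98 f0
L5: band op=0x25:6|rd=3:4|rs=4:4|pad=0:2 ⇒ 0x94d0 ⇒ little d0 94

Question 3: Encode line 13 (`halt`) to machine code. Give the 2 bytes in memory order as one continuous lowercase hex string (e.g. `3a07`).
line 13 (halt): pack op=0x17:6|pad=0:10 = 0x5c00; little→ 00 5c

005c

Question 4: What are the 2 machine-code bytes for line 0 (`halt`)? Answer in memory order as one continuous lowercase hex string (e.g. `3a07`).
005c

L0: halt op=0x17:6|pad=0:10 ⇒ 0x5c00 ⇒ little 00 5c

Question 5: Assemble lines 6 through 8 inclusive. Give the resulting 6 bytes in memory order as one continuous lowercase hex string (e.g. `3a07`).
L6: inc op=0x1e:6|rd=9:4|pad=0:6 ⇒ 0x7a40 ⇒ little 40 7a
L7: halt op=0x17:6|pad=0:10 ⇒ 0x5c00 ⇒ little 00 5c
L8: cpi op=0x38:6|rd=14:4|imm=49:6 ⇒ 0xe3b1 ⇒ little b1 e3

407a005cb1e3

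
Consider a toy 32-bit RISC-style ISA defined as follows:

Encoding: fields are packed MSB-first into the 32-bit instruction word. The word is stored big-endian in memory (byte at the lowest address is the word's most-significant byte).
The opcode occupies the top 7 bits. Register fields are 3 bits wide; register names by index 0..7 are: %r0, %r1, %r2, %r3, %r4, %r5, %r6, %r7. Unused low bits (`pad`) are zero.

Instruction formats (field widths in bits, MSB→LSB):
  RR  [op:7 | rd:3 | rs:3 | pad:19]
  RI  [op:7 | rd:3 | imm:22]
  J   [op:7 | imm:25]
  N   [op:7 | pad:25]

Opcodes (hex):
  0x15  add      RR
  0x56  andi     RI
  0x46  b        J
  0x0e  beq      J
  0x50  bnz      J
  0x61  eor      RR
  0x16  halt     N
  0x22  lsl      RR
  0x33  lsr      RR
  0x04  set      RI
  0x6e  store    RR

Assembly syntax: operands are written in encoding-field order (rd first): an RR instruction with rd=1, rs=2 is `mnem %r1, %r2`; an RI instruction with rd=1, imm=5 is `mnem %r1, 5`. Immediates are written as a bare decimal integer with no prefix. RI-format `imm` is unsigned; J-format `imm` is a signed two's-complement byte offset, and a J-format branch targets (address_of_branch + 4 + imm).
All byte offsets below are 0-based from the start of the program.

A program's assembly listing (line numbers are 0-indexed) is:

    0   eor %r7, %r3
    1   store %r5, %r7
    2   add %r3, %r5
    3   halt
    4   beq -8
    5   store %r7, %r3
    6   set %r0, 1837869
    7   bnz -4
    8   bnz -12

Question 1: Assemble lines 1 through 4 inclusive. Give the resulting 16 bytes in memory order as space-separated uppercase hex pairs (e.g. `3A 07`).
DD 78 00 00 2A E8 00 00 2C 00 00 00 1D FF FF F8

line 1 (store): pack op=0x6e:7|rd=5:3|rs=7:3|pad=0:19 = 0xdd780000; big→ dd 78 00 00
line 2 (add): pack op=0x15:7|rd=3:3|rs=5:3|pad=0:19 = 0x2ae80000; big→ 2a e8 00 00
line 3 (halt): pack op=0x16:7|pad=0:25 = 0x2c000000; big→ 2c 00 00 00
line 4 (beq): pack op=0xe:7|imm=-8:25 = 0x1dfffff8; big→ 1d ff ff f8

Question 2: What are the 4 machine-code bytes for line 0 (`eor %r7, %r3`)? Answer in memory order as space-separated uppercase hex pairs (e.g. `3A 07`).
0. eor fields op=0x61:7|rd=7:3|rs=3:3|pad=0:19 → word c3d80000h → c3 d8 00 00

C3 D8 00 00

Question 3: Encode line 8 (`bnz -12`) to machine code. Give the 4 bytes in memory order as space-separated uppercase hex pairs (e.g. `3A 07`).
8. bnz fields op=0x50:7|imm=-12:25 → word a1fffff4h → a1 ff ff f4

A1 FF FF F4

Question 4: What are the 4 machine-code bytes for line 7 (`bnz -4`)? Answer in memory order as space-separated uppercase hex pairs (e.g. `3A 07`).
7. bnz fields op=0x50:7|imm=-4:25 → word a1fffffch → a1 ff ff fc

A1 FF FF FC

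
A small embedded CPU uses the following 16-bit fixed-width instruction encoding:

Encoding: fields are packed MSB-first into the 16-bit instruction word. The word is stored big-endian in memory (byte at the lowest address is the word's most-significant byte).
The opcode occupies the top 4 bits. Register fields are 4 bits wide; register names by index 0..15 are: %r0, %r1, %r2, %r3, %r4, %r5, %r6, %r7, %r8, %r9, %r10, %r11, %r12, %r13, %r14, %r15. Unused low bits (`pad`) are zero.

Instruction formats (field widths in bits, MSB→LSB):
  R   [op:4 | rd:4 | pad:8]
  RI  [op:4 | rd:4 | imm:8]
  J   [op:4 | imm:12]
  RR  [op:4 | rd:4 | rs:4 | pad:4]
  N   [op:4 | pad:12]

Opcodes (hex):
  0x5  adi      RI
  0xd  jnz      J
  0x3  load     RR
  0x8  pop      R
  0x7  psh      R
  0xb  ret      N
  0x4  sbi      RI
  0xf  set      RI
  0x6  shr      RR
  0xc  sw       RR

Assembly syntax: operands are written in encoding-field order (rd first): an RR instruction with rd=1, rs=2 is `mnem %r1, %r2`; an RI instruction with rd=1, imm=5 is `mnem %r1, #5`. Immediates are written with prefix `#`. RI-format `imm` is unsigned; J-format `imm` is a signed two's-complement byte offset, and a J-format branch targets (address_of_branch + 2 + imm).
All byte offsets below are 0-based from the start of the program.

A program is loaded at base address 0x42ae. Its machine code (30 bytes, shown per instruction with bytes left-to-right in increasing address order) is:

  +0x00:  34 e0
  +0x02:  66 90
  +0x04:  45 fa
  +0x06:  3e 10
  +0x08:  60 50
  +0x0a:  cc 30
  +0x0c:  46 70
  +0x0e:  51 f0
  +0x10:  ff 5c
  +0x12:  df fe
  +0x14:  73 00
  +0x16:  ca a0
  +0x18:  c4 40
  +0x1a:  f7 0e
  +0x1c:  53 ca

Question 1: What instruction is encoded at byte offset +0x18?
@+18  big-endian(c4 40) = 0xc440
  op=0xc440>>12=0xc ⇒ sw (RR)
  [11:8] rd=4 = %r4
  [7:4] rs=4 = %r4

sw %r4, %r4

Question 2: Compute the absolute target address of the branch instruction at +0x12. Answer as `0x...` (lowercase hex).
0x42c0

off 0x12: read df fe as big → 0xdffe
  top 4b → 0xd → jnz [J]
  imm@[11:0]=0xffe (s12→-2) ⇒ #-2
  target = base 0x42ae + off 0x12 + 2 + imm -2 = 0x42c0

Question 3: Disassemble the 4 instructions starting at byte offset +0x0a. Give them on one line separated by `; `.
off 0x0a: read cc 30 as big → 0xcc30
  opcode bits[15:12]=0xc: sw/RR
  rd@[11:8]=0xc ⇒ %r12
  rs@[7:4]=0x3 ⇒ %r3
off 0x0c: read 46 70 as big → 0x4670
  opcode bits[15:12]=0x4: sbi/RI
  rd@[11:8]=0x6 ⇒ %r6
  imm@[7:0]=0x70 ⇒ #112
off 0x0e: read 51 f0 as big → 0x51f0
  opcode bits[15:12]=0x5: adi/RI
  rd@[11:8]=0x1 ⇒ %r1
  imm@[7:0]=0xf0 ⇒ #240
off 0x10: read ff 5c as big → 0xff5c
  opcode bits[15:12]=0xf: set/RI
  rd@[11:8]=0xf ⇒ %r15
  imm@[7:0]=0x5c ⇒ #92

sw %r12, %r3; sbi %r6, #112; adi %r1, #240; set %r15, #92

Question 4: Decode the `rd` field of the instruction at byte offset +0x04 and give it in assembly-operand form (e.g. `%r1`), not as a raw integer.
off 0x04: read 45 fa as big → 0x45fa
  top 4b → 0x4 → sbi [RI]
  [11:8] rd=5 = %r5
  [7:0] imm=250 = #250

%r5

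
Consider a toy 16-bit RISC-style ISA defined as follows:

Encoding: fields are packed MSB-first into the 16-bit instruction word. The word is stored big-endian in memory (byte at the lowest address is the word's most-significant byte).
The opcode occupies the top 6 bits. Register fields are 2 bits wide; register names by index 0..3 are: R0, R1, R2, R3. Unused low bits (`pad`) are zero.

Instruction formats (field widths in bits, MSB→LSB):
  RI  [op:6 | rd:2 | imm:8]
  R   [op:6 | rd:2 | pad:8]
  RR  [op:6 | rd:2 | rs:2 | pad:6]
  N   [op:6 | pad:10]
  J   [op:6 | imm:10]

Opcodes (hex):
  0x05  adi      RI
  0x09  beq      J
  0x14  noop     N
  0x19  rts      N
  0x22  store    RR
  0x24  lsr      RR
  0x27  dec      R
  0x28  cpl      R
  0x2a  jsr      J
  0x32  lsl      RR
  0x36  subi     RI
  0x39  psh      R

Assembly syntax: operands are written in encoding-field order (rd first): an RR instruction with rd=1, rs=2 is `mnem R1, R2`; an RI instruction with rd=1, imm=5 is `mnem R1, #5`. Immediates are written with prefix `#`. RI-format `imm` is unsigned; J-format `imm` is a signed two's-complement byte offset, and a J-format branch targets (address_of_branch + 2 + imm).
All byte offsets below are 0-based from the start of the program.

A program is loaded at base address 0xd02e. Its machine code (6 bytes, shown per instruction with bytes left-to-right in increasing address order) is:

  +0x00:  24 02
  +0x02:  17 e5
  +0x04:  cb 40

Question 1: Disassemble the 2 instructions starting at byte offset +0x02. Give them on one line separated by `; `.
off 0x02: read 17 e5 as big → 0x17e5
  opcode bits[15:10]=0x5: adi/RI
  [9:8] rd=3 = R3
  [7:0] imm=229 = #229
off 0x04: read cb 40 as big → 0xcb40
  opcode bits[15:10]=0x32: lsl/RR
  [9:8] rd=3 = R3
  [7:6] rs=1 = R1

adi R3, #229; lsl R3, R1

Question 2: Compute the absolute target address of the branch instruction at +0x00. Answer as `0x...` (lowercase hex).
0xd032

off 0x00: read 24 02 as big → 0x2402
  opcode bits[15:10]=0x9: beq/J
  [9:0] imm=2 = #2
  target = base 0xd02e + off 0x00 + 2 + imm 2 = 0xd032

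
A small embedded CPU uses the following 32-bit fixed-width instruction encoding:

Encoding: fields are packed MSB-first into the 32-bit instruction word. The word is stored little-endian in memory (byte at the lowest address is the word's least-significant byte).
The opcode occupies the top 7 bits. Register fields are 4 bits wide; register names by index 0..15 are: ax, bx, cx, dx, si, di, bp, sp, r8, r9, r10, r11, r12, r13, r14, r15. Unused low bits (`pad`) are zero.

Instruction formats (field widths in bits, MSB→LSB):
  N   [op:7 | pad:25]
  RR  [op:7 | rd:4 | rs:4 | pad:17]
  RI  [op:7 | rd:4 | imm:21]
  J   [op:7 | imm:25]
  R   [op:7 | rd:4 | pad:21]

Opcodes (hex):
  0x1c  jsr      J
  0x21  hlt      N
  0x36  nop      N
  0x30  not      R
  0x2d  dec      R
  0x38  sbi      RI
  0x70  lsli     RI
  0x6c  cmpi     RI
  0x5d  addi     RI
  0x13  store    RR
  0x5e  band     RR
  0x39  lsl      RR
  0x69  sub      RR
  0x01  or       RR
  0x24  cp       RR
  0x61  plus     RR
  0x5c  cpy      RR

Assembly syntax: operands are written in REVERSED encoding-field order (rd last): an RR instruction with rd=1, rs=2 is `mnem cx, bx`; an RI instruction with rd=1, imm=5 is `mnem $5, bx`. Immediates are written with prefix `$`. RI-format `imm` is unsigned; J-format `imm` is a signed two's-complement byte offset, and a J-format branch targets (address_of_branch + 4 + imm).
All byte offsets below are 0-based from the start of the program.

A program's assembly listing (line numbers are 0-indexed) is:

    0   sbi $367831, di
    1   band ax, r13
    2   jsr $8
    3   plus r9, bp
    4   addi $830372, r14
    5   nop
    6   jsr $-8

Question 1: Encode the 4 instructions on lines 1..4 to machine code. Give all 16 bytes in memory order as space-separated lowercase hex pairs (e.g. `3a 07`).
00 00 a0 bd 08 00 00 38 00 00 d2 c2 a4 ab cc bb

L1: band op=0x5e:7|rd=13:4|rs=0:4|pad=0:17 ⇒ 0xbda00000 ⇒ little 00 00 a0 bd
L2: jsr op=0x1c:7|imm=8:25 ⇒ 0x38000008 ⇒ little 08 00 00 38
L3: plus op=0x61:7|rd=6:4|rs=9:4|pad=0:17 ⇒ 0xc2d20000 ⇒ little 00 00 d2 c2
L4: addi op=0x5d:7|rd=14:4|imm=830372:21 ⇒ 0xbbccaba4 ⇒ little a4 ab cc bb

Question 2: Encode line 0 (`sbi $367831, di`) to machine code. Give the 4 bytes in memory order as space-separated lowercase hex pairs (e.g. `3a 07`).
d7 9c a5 70

line 0 (sbi): pack op=0x38:7|rd=5:4|imm=367831:21 = 0x70a59cd7; little→ d7 9c a5 70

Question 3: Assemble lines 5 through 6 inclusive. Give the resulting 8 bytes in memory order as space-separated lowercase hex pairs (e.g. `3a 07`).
L5: nop op=0x36:7|pad=0:25 ⇒ 0x6c000000 ⇒ little 00 00 00 6c
L6: jsr op=0x1c:7|imm=-8:25 ⇒ 0x39fffff8 ⇒ little f8 ff ff 39

00 00 00 6c f8 ff ff 39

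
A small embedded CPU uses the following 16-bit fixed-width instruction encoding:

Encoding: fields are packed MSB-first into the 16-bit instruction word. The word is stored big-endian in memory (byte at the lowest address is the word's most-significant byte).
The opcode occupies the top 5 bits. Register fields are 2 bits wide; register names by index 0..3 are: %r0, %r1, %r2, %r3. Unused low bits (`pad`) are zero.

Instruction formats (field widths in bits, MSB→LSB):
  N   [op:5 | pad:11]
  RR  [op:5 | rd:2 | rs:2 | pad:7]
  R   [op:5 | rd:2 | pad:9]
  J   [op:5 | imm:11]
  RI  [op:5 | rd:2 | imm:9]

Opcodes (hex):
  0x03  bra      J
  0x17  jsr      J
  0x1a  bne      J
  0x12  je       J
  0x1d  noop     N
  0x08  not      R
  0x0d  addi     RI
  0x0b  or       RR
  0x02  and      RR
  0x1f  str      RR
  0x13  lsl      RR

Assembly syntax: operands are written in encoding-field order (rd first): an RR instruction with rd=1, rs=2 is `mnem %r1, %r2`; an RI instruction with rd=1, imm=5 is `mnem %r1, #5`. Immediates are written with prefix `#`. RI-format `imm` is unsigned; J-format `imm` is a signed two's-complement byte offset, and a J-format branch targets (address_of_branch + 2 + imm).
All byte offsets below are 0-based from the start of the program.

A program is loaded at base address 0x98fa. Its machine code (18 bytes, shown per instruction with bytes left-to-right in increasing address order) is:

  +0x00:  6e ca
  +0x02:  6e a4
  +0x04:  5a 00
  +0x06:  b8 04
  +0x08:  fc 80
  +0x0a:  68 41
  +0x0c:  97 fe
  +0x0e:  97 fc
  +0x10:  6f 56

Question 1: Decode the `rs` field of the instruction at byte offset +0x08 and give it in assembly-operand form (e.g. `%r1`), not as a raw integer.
+0x08: fc 80 ⇒ word 0xfc80 (big)
  op=0xfc80>>11=0x1f ⇒ str (RR)
  rd@[10:9]=0x2 ⇒ %r2
  rs@[8:7]=0x1 ⇒ %r1

%r1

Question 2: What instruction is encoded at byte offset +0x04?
@+04  big-endian(5a 00) = 0x5a00
  top 5b → 0xb → or [RR]
  rd: (w>>9)&0x3=0x1 → %r1
  rs: (w>>7)&0x3=0x0 → %r0

or %r1, %r0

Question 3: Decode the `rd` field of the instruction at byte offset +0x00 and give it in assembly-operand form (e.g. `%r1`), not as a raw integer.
%r3

off 0x00: read 6e ca as big → 0x6eca
  top 5b → 0xd → addi [RI]
  rd@[10:9]=0x3 ⇒ %r3
  imm@[8:0]=0xca ⇒ #202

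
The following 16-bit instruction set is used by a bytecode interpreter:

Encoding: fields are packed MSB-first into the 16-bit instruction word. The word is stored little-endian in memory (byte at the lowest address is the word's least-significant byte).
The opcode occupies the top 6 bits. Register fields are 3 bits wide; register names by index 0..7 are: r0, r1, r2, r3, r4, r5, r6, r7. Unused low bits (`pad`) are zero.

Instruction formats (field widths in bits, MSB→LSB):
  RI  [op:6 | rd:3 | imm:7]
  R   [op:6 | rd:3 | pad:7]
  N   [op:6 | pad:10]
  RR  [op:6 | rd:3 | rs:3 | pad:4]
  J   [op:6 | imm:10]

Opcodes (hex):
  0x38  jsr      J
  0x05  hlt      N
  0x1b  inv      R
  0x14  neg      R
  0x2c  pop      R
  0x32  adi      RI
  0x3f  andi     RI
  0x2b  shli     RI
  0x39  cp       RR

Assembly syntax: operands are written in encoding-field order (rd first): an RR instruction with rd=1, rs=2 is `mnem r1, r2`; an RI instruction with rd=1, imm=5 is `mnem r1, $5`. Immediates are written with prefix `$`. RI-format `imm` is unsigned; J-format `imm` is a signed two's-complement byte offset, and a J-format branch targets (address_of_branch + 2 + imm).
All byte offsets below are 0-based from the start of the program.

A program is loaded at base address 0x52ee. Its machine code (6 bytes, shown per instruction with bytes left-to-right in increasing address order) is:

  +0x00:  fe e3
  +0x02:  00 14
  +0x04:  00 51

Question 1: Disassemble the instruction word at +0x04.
+0x04: 00 51 ⇒ word 0x5100 (little)
  opcode bits[15:10]=0x14: neg/R
  [9:7] rd=2 = r2

neg r2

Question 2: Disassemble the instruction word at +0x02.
+0x02: 00 14 ⇒ word 0x1400 (little)
  opcode bits[15:10]=0x5: hlt/N

hlt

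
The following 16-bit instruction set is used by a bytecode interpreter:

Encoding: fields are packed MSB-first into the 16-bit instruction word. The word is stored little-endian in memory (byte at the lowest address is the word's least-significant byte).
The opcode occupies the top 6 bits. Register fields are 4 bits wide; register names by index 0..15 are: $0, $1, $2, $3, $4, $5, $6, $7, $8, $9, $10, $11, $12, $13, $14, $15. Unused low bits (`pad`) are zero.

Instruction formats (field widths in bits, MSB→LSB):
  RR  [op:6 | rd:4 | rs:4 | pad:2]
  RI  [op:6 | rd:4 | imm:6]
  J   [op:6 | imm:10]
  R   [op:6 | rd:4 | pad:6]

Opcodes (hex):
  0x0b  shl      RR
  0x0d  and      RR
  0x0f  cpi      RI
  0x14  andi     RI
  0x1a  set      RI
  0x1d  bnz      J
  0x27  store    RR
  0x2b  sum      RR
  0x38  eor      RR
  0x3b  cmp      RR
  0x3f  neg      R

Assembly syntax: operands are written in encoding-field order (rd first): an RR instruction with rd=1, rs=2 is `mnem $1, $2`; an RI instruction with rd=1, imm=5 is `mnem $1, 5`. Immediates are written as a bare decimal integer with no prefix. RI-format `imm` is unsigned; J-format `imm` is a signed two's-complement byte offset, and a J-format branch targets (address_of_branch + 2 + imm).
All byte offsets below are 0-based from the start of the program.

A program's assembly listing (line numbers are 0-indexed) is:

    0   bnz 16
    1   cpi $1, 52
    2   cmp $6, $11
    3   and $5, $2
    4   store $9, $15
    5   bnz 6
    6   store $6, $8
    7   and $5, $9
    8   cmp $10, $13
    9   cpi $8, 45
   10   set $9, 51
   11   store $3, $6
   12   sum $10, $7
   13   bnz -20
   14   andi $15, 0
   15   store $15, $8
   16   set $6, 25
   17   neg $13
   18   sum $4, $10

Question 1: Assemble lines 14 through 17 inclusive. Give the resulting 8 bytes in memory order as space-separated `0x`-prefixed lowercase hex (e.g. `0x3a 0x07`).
0xc0 0x53 0xe0 0x9f 0x99 0x69 0x40 0xff

14. andi fields op=0x14:6|rd=15:4|imm=0:6 → word 53c0h → c0 53
15. store fields op=0x27:6|rd=15:4|rs=8:4|pad=0:2 → word 9fe0h → e0 9f
16. set fields op=0x1a:6|rd=6:4|imm=25:6 → word 6999h → 99 69
17. neg fields op=0x3f:6|rd=13:4|pad=0:6 → word ff40h → 40 ff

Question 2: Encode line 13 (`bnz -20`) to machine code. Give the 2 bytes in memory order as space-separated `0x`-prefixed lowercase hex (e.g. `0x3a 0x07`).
0xec 0x77

L13: bnz op=0x1d:6|imm=-20:10 ⇒ 0x77ec ⇒ little ec 77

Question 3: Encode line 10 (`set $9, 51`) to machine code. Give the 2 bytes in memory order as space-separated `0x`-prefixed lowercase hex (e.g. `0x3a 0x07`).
0x73 0x6a

10. set fields op=0x1a:6|rd=9:4|imm=51:6 → word 6a73h → 73 6a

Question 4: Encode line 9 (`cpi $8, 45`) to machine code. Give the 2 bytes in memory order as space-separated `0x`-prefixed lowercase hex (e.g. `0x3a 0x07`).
9. cpi fields op=0xf:6|rd=8:4|imm=45:6 → word 3e2dh → 2d 3e

0x2d 0x3e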